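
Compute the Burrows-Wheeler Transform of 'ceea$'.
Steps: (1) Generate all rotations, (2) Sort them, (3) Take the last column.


Rotations (sorted):
  0: $ceea -> last char: a
  1: a$cee -> last char: e
  2: ceea$ -> last char: $
  3: ea$ce -> last char: e
  4: eea$c -> last char: c


BWT = ae$ec


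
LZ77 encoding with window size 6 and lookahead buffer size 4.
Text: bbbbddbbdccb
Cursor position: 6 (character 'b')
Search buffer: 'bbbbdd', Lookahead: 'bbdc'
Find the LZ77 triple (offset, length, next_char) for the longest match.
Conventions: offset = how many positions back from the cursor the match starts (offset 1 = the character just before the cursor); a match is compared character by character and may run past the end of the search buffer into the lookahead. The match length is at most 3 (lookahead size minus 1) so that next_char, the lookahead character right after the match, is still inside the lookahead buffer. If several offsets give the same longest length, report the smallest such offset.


Try each offset into the search buffer:
  offset=1 (pos 5, char 'd'): match length 0
  offset=2 (pos 4, char 'd'): match length 0
  offset=3 (pos 3, char 'b'): match length 1
  offset=4 (pos 2, char 'b'): match length 3
  offset=5 (pos 1, char 'b'): match length 2
  offset=6 (pos 0, char 'b'): match length 2
Longest match has length 3 at offset 4.
next_char = character at position 6 + 3 = 9 -> 'c'

Best match: offset=4, length=3 (matching 'bbd' starting at position 2)
LZ77 triple: (4, 3, 'c')


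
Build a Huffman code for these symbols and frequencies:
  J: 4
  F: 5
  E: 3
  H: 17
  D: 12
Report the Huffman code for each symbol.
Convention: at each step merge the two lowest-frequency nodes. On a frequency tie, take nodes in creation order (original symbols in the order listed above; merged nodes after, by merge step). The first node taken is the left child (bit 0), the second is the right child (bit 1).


Huffman tree construction:
Step 1: Merge E(3) + J(4) = 7
Step 2: Merge F(5) + (E+J)(7) = 12
Step 3: Merge D(12) + (F+(E+J))(12) = 24
Step 4: Merge H(17) + (D+(F+(E+J)))(24) = 41
Read each symbol's code off the tree from the root (left child = 0, right child = 1).

Codes:
  J: 1111 (length 4)
  F: 110 (length 3)
  E: 1110 (length 4)
  H: 0 (length 1)
  D: 10 (length 2)
Average code length: 84/41 = 2.0488 bits/symbol


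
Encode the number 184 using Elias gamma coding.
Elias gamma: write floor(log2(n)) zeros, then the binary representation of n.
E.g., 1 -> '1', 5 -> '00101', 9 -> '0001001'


num_bits = floor(log2(184)) + 1 = 8
leading_zeros = num_bits - 1 = 7
binary(184) = 10111000

Elias gamma(184) = '0000000' + '10111000' = 000000010111000 (15 bits)


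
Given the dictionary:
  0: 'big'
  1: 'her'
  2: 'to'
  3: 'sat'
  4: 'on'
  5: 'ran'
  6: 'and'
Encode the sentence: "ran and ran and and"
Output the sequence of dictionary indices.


Look up each word in the dictionary:
  'ran' -> 5
  'and' -> 6
  'ran' -> 5
  'and' -> 6
  'and' -> 6

Encoded: [5, 6, 5, 6, 6]


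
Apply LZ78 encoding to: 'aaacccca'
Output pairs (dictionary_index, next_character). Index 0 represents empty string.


LZ78 encoding steps:
Dictionary: {0: ''}
Step 1: w='' (idx 0), next='a' -> output (0, 'a'), add 'a' as idx 1
Step 2: w='a' (idx 1), next='a' -> output (1, 'a'), add 'aa' as idx 2
Step 3: w='' (idx 0), next='c' -> output (0, 'c'), add 'c' as idx 3
Step 4: w='c' (idx 3), next='c' -> output (3, 'c'), add 'cc' as idx 4
Step 5: w='c' (idx 3), next='a' -> output (3, 'a'), add 'ca' as idx 5


Encoded: [(0, 'a'), (1, 'a'), (0, 'c'), (3, 'c'), (3, 'a')]


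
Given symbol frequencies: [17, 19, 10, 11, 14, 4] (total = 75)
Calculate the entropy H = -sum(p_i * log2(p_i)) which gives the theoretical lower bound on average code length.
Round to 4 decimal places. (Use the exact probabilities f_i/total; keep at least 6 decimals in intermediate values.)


Per-symbol terms -p_i * log2(p_i) with p_i = f_i/75:
  p = 17/75 = 0.226667: log2(p) = -2.141356, -p*log2(p) = 0.485374
  p = 19/75 = 0.253333: log2(p) = -1.980891, -p*log2(p) = 0.501826
  p = 10/75 = 0.133333: log2(p) = -2.906891, -p*log2(p) = 0.387585
  p = 11/75 = 0.146667: log2(p) = -2.769387, -p*log2(p) = 0.406177
  p = 14/75 = 0.186667: log2(p) = -2.421464, -p*log2(p) = 0.452007
  p = 4/75 = 0.053333: log2(p) = -4.228819, -p*log2(p) = 0.225537
H = 0.485374 + 0.501826 + 0.387585 + 0.406177 + 0.452007 + 0.225537 = 2.458506

H = 2.4585 bits/symbol


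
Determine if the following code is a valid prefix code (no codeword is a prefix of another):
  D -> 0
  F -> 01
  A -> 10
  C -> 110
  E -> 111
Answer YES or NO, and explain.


Checking each pair (does one codeword prefix another?):
  D='0' vs F='01': prefix -- VIOLATION

NO -- this is NOT a valid prefix code. D (0) is a prefix of F (01).


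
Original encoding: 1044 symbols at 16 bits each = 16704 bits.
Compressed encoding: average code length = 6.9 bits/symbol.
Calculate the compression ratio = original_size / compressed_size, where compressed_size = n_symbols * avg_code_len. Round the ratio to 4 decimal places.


original_size = n_symbols * orig_bits = 1044 * 16 = 16704 bits
compressed_size = n_symbols * avg_code_len = 1044 * 6.9 = 7203.6 bits
ratio = original_size / compressed_size = 16704 / 7203.6 = 2.3188

Compression ratio = 2.3188


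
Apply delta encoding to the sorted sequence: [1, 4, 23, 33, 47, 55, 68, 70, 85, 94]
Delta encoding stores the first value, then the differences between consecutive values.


First value: 1
Deltas:
  4 - 1 = 3
  23 - 4 = 19
  33 - 23 = 10
  47 - 33 = 14
  55 - 47 = 8
  68 - 55 = 13
  70 - 68 = 2
  85 - 70 = 15
  94 - 85 = 9


Delta encoded: [1, 3, 19, 10, 14, 8, 13, 2, 15, 9]


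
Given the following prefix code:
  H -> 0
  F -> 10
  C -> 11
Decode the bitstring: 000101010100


Decoding step by step:
Bits 0 -> H
Bits 0 -> H
Bits 0 -> H
Bits 10 -> F
Bits 10 -> F
Bits 10 -> F
Bits 10 -> F
Bits 0 -> H


Decoded message: HHHFFFFH


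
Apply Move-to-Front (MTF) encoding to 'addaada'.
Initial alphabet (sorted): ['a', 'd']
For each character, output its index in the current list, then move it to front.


MTF encoding:
'a': index 0 in ['a', 'd'] -> ['a', 'd']
'd': index 1 in ['a', 'd'] -> ['d', 'a']
'd': index 0 in ['d', 'a'] -> ['d', 'a']
'a': index 1 in ['d', 'a'] -> ['a', 'd']
'a': index 0 in ['a', 'd'] -> ['a', 'd']
'd': index 1 in ['a', 'd'] -> ['d', 'a']
'a': index 1 in ['d', 'a'] -> ['a', 'd']


Output: [0, 1, 0, 1, 0, 1, 1]


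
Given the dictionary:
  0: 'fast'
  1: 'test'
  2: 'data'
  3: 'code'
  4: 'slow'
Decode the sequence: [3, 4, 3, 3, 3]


Look up each index in the dictionary:
  3 -> 'code'
  4 -> 'slow'
  3 -> 'code'
  3 -> 'code'
  3 -> 'code'

Decoded: "code slow code code code"


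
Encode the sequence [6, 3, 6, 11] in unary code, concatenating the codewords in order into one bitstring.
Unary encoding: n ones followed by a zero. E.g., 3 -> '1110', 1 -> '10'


Encode each number as n ones followed by a terminating 0:
  6 -> 1111110 (7 bits)
  3 -> 1110 (4 bits)
  6 -> 1111110 (7 bits)
  11 -> 111111111110 (12 bits)
Total length = 7 + 4 + 7 + 12 = 30 bits.

Unary([6, 3, 6, 11]) = 111111011101111110111111111110 (30 bits)


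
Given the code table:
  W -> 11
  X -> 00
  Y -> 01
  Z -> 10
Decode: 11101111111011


Decoding:
11 -> W
10 -> Z
11 -> W
11 -> W
11 -> W
10 -> Z
11 -> W


Result: WZWWWZW


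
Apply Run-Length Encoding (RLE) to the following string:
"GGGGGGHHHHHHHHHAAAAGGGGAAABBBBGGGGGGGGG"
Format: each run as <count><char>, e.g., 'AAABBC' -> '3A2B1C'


Scanning runs left to right:
  i=0: run of 'G' x 6 -> '6G'
  i=6: run of 'H' x 9 -> '9H'
  i=15: run of 'A' x 4 -> '4A'
  i=19: run of 'G' x 4 -> '4G'
  i=23: run of 'A' x 3 -> '3A'
  i=26: run of 'B' x 4 -> '4B'
  i=30: run of 'G' x 9 -> '9G'

RLE = 6G9H4A4G3A4B9G


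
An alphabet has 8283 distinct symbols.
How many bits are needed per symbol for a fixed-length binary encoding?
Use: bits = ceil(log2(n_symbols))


log2(8283) = 13.0159
Bracket: 2^13 = 8192 < 8283 <= 2^14 = 16384
So ceil(log2(8283)) = 14

bits = ceil(log2(8283)) = ceil(13.0159) = 14 bits


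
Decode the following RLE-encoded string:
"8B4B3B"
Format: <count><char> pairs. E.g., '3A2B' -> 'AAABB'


Expanding each <count><char> pair:
  8B -> 'BBBBBBBB'
  4B -> 'BBBB'
  3B -> 'BBB'

Decoded = BBBBBBBBBBBBBBB


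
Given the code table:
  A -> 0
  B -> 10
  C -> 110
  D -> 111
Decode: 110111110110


Decoding:
110 -> C
111 -> D
110 -> C
110 -> C


Result: CDCC


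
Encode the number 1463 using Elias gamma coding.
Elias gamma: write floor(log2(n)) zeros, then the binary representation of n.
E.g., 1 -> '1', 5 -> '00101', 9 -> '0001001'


num_bits = floor(log2(1463)) + 1 = 11
leading_zeros = num_bits - 1 = 10
binary(1463) = 10110110111

Elias gamma(1463) = '0000000000' + '10110110111' = 000000000010110110111 (21 bits)


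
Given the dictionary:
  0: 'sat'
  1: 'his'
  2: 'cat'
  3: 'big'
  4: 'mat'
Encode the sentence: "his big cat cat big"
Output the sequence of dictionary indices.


Look up each word in the dictionary:
  'his' -> 1
  'big' -> 3
  'cat' -> 2
  'cat' -> 2
  'big' -> 3

Encoded: [1, 3, 2, 2, 3]


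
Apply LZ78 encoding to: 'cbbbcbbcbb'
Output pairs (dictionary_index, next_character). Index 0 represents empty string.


LZ78 encoding steps:
Dictionary: {0: ''}
Step 1: w='' (idx 0), next='c' -> output (0, 'c'), add 'c' as idx 1
Step 2: w='' (idx 0), next='b' -> output (0, 'b'), add 'b' as idx 2
Step 3: w='b' (idx 2), next='b' -> output (2, 'b'), add 'bb' as idx 3
Step 4: w='c' (idx 1), next='b' -> output (1, 'b'), add 'cb' as idx 4
Step 5: w='b' (idx 2), next='c' -> output (2, 'c'), add 'bc' as idx 5
Step 6: w='bb' (idx 3), end of input -> output (3, '')


Encoded: [(0, 'c'), (0, 'b'), (2, 'b'), (1, 'b'), (2, 'c'), (3, '')]


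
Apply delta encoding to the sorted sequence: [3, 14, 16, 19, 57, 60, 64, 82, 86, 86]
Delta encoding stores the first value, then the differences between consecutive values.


First value: 3
Deltas:
  14 - 3 = 11
  16 - 14 = 2
  19 - 16 = 3
  57 - 19 = 38
  60 - 57 = 3
  64 - 60 = 4
  82 - 64 = 18
  86 - 82 = 4
  86 - 86 = 0


Delta encoded: [3, 11, 2, 3, 38, 3, 4, 18, 4, 0]


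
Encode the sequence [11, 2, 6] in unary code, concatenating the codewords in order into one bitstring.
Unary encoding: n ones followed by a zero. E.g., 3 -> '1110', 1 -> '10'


Encode each number as n ones followed by a terminating 0:
  11 -> 111111111110 (12 bits)
  2 -> 110 (3 bits)
  6 -> 1111110 (7 bits)
Total length = 12 + 3 + 7 = 22 bits.

Unary([11, 2, 6]) = 1111111111101101111110 (22 bits)


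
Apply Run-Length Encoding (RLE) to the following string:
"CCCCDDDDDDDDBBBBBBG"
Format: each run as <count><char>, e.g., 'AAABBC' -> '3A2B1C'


Scanning runs left to right:
  i=0: run of 'C' x 4 -> '4C'
  i=4: run of 'D' x 8 -> '8D'
  i=12: run of 'B' x 6 -> '6B'
  i=18: run of 'G' x 1 -> '1G'

RLE = 4C8D6B1G


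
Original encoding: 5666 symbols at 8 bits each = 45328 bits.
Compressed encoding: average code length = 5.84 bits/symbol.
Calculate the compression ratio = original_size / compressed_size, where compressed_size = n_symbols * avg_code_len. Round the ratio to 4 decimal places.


original_size = n_symbols * orig_bits = 5666 * 8 = 45328 bits
compressed_size = n_symbols * avg_code_len = 5666 * 5.84 = 33089.44 bits
ratio = original_size / compressed_size = 45328 / 33089.44 = 1.3699

Compression ratio = 1.3699


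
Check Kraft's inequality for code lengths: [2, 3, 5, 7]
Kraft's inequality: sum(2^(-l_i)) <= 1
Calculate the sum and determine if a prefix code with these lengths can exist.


Sum = 2^(-2) + 2^(-3) + 2^(-5) + 2^(-7)
    = 0.25 + 0.125 + 0.03125 + 0.0078125
    = 53/128 = 0.4140625
Since 0.4140625 <= 1, Kraft's inequality IS satisfied.
A prefix code with these lengths CAN exist.

Kraft sum = 0.4140625. Satisfied.


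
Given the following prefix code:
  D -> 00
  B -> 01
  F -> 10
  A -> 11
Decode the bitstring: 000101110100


Decoding step by step:
Bits 00 -> D
Bits 01 -> B
Bits 01 -> B
Bits 11 -> A
Bits 01 -> B
Bits 00 -> D


Decoded message: DBBABD


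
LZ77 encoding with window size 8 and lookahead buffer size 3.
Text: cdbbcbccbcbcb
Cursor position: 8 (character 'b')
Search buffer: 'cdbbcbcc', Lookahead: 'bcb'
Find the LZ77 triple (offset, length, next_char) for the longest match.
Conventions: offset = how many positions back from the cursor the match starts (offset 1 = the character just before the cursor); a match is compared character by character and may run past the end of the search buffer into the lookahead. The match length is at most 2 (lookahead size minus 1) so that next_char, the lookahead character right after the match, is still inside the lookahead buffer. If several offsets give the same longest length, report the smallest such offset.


Try each offset into the search buffer:
  offset=1 (pos 7, char 'c'): match length 0
  offset=2 (pos 6, char 'c'): match length 0
  offset=3 (pos 5, char 'b'): match length 2
  offset=4 (pos 4, char 'c'): match length 0
  offset=5 (pos 3, char 'b'): match length 2
  offset=6 (pos 2, char 'b'): match length 1
  offset=7 (pos 1, char 'd'): match length 0
  offset=8 (pos 0, char 'c'): match length 0
Longest match has length 2, found at offsets 3, 5; take the smallest, offset 3.
next_char = character at position 8 + 2 = 10 -> 'b'

Best match: offset=3, length=2 (matching 'bc' starting at position 5)
LZ77 triple: (3, 2, 'b')


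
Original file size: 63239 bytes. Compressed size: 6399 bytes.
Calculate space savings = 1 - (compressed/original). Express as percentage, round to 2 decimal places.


ratio = compressed/original = 6399/63239 = 0.101188
savings = 1 - ratio = 1 - 0.101188 = 0.898812
as a percentage: 0.898812 * 100 = 89.88%

Space savings = 1 - 6399/63239 = 89.88%


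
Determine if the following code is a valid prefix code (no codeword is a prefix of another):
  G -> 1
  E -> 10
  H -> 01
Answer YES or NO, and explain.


Checking each pair (does one codeword prefix another?):
  G='1' vs E='10': prefix -- VIOLATION

NO -- this is NOT a valid prefix code. G (1) is a prefix of E (10).


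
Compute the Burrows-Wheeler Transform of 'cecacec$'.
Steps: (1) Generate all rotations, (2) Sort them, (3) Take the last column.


Rotations (sorted):
  0: $cecacec -> last char: c
  1: acec$cec -> last char: c
  2: c$cecace -> last char: e
  3: cacec$ce -> last char: e
  4: cec$ceca -> last char: a
  5: cecacec$ -> last char: $
  6: ec$cecac -> last char: c
  7: ecacec$c -> last char: c


BWT = cceea$cc


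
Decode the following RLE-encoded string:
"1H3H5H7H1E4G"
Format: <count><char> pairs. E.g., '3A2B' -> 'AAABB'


Expanding each <count><char> pair:
  1H -> 'H'
  3H -> 'HHH'
  5H -> 'HHHHH'
  7H -> 'HHHHHHH'
  1E -> 'E'
  4G -> 'GGGG'

Decoded = HHHHHHHHHHHHHHHHEGGGG


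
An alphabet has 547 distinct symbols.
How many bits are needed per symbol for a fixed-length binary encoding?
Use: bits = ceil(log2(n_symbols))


log2(547) = 9.0954
Bracket: 2^9 = 512 < 547 <= 2^10 = 1024
So ceil(log2(547)) = 10

bits = ceil(log2(547)) = ceil(9.0954) = 10 bits


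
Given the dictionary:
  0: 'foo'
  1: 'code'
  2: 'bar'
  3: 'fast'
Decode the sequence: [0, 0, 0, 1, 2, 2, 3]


Look up each index in the dictionary:
  0 -> 'foo'
  0 -> 'foo'
  0 -> 'foo'
  1 -> 'code'
  2 -> 'bar'
  2 -> 'bar'
  3 -> 'fast'

Decoded: "foo foo foo code bar bar fast"


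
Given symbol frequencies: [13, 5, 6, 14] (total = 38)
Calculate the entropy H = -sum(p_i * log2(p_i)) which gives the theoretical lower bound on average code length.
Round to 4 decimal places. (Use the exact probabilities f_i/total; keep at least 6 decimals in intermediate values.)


Per-symbol terms -p_i * log2(p_i) with p_i = f_i/38:
  p = 13/38 = 0.342105: log2(p) = -1.547488, -p*log2(p) = 0.529404
  p = 5/38 = 0.131579: log2(p) = -2.925999, -p*log2(p) = 0.385000
  p = 6/38 = 0.157895: log2(p) = -2.662965, -p*log2(p) = 0.420468
  p = 14/38 = 0.368421: log2(p) = -1.440573, -p*log2(p) = 0.530737
H = 0.529404 + 0.385000 + 0.420468 + 0.530737 = 1.865609

H = 1.8656 bits/symbol


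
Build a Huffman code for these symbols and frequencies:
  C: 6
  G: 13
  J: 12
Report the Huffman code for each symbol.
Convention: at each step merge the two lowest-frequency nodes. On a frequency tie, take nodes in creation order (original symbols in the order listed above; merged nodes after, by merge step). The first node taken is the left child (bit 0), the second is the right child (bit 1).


Huffman tree construction:
Step 1: Merge C(6) + J(12) = 18
Step 2: Merge G(13) + (C+J)(18) = 31
Read each symbol's code off the tree from the root (left child = 0, right child = 1).

Codes:
  C: 10 (length 2)
  G: 0 (length 1)
  J: 11 (length 2)
Average code length: 49/31 = 1.5806 bits/symbol


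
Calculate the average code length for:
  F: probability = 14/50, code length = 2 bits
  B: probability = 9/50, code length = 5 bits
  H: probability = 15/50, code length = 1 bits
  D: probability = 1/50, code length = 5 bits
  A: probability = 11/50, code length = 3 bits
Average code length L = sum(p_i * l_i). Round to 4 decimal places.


Weighted contributions p_i * l_i:
  F: (14/50) * 2 = 28/50
  B: (9/50) * 5 = 45/50
  H: (15/50) * 1 = 15/50
  D: (1/50) * 5 = 5/50
  A: (11/50) * 3 = 33/50
Sum = (28 + 45 + 15 + 5 + 33)/50 = 126/50

L = 126/50 = 2.5200 bits/symbol


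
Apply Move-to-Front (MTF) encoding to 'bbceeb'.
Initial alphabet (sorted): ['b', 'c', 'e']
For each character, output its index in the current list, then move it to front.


MTF encoding:
'b': index 0 in ['b', 'c', 'e'] -> ['b', 'c', 'e']
'b': index 0 in ['b', 'c', 'e'] -> ['b', 'c', 'e']
'c': index 1 in ['b', 'c', 'e'] -> ['c', 'b', 'e']
'e': index 2 in ['c', 'b', 'e'] -> ['e', 'c', 'b']
'e': index 0 in ['e', 'c', 'b'] -> ['e', 'c', 'b']
'b': index 2 in ['e', 'c', 'b'] -> ['b', 'e', 'c']


Output: [0, 0, 1, 2, 0, 2]


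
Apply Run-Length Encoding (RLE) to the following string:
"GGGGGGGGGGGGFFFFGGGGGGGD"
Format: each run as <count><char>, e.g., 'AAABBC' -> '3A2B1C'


Scanning runs left to right:
  i=0: run of 'G' x 12 -> '12G'
  i=12: run of 'F' x 4 -> '4F'
  i=16: run of 'G' x 7 -> '7G'
  i=23: run of 'D' x 1 -> '1D'

RLE = 12G4F7G1D


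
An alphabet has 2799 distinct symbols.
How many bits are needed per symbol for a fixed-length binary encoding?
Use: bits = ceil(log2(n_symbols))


log2(2799) = 11.4507
Bracket: 2^11 = 2048 < 2799 <= 2^12 = 4096
So ceil(log2(2799)) = 12

bits = ceil(log2(2799)) = ceil(11.4507) = 12 bits


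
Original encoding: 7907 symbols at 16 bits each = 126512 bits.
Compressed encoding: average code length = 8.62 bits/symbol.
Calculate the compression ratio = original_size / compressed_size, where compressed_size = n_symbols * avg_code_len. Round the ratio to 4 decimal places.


original_size = n_symbols * orig_bits = 7907 * 16 = 126512 bits
compressed_size = n_symbols * avg_code_len = 7907 * 8.62 = 68158.34 bits
ratio = original_size / compressed_size = 126512 / 68158.34 = 1.8561

Compression ratio = 1.8561


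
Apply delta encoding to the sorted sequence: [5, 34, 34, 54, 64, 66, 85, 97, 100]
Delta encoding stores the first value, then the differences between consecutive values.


First value: 5
Deltas:
  34 - 5 = 29
  34 - 34 = 0
  54 - 34 = 20
  64 - 54 = 10
  66 - 64 = 2
  85 - 66 = 19
  97 - 85 = 12
  100 - 97 = 3


Delta encoded: [5, 29, 0, 20, 10, 2, 19, 12, 3]


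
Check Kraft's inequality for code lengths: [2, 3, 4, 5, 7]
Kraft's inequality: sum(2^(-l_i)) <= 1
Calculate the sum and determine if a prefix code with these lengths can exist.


Sum = 2^(-2) + 2^(-3) + 2^(-4) + 2^(-5) + 2^(-7)
    = 0.25 + 0.125 + 0.0625 + 0.03125 + 0.0078125
    = 61/128 = 0.4765625
Since 0.4765625 <= 1, Kraft's inequality IS satisfied.
A prefix code with these lengths CAN exist.

Kraft sum = 0.4765625. Satisfied.


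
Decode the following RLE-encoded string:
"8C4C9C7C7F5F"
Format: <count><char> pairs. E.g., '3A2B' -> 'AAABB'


Expanding each <count><char> pair:
  8C -> 'CCCCCCCC'
  4C -> 'CCCC'
  9C -> 'CCCCCCCCC'
  7C -> 'CCCCCCC'
  7F -> 'FFFFFFF'
  5F -> 'FFFFF'

Decoded = CCCCCCCCCCCCCCCCCCCCCCCCCCCCFFFFFFFFFFFF


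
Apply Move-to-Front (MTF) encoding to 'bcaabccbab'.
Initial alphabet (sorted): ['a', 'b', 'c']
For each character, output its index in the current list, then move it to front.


MTF encoding:
'b': index 1 in ['a', 'b', 'c'] -> ['b', 'a', 'c']
'c': index 2 in ['b', 'a', 'c'] -> ['c', 'b', 'a']
'a': index 2 in ['c', 'b', 'a'] -> ['a', 'c', 'b']
'a': index 0 in ['a', 'c', 'b'] -> ['a', 'c', 'b']
'b': index 2 in ['a', 'c', 'b'] -> ['b', 'a', 'c']
'c': index 2 in ['b', 'a', 'c'] -> ['c', 'b', 'a']
'c': index 0 in ['c', 'b', 'a'] -> ['c', 'b', 'a']
'b': index 1 in ['c', 'b', 'a'] -> ['b', 'c', 'a']
'a': index 2 in ['b', 'c', 'a'] -> ['a', 'b', 'c']
'b': index 1 in ['a', 'b', 'c'] -> ['b', 'a', 'c']


Output: [1, 2, 2, 0, 2, 2, 0, 1, 2, 1]


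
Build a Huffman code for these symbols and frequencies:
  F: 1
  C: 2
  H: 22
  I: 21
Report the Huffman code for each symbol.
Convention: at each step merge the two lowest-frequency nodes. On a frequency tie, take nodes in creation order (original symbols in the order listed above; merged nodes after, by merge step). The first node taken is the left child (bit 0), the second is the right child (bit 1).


Huffman tree construction:
Step 1: Merge F(1) + C(2) = 3
Step 2: Merge (F+C)(3) + I(21) = 24
Step 3: Merge H(22) + ((F+C)+I)(24) = 46
Read each symbol's code off the tree from the root (left child = 0, right child = 1).

Codes:
  F: 100 (length 3)
  C: 101 (length 3)
  H: 0 (length 1)
  I: 11 (length 2)
Average code length: 73/46 = 1.5870 bits/symbol


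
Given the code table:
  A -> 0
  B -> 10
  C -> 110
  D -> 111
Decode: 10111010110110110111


Decoding:
10 -> B
111 -> D
0 -> A
10 -> B
110 -> C
110 -> C
110 -> C
111 -> D


Result: BDABCCCD


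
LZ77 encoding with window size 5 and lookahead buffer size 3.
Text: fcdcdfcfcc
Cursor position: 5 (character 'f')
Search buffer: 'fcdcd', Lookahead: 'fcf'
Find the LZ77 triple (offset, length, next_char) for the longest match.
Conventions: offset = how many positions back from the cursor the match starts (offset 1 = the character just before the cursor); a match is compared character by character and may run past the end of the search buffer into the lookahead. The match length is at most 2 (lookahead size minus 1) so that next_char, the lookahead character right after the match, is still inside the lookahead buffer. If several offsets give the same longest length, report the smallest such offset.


Try each offset into the search buffer:
  offset=1 (pos 4, char 'd'): match length 0
  offset=2 (pos 3, char 'c'): match length 0
  offset=3 (pos 2, char 'd'): match length 0
  offset=4 (pos 1, char 'c'): match length 0
  offset=5 (pos 0, char 'f'): match length 2
Longest match has length 2 at offset 5.
next_char = character at position 5 + 2 = 7 -> 'f'

Best match: offset=5, length=2 (matching 'fc' starting at position 0)
LZ77 triple: (5, 2, 'f')


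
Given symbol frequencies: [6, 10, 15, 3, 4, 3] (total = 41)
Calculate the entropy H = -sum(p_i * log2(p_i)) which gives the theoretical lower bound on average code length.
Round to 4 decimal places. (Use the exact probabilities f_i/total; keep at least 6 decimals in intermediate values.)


Per-symbol terms -p_i * log2(p_i) with p_i = f_i/41:
  p = 6/41 = 0.146341: log2(p) = -2.772590, -p*log2(p) = 0.405745
  p = 10/41 = 0.243902: log2(p) = -2.035624, -p*log2(p) = 0.496494
  p = 15/41 = 0.365854: log2(p) = -1.450661, -p*log2(p) = 0.530730
  p = 3/41 = 0.073171: log2(p) = -3.772590, -p*log2(p) = 0.276043
  p = 4/41 = 0.097561: log2(p) = -3.357552, -p*log2(p) = 0.327566
  p = 3/41 = 0.073171: log2(p) = -3.772590, -p*log2(p) = 0.276043
H = 0.405745 + 0.496494 + 0.530730 + 0.276043 + 0.327566 + 0.276043 = 2.312621

H = 2.3126 bits/symbol


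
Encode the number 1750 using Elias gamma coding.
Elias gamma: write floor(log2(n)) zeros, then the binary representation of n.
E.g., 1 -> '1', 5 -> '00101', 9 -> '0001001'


num_bits = floor(log2(1750)) + 1 = 11
leading_zeros = num_bits - 1 = 10
binary(1750) = 11011010110

Elias gamma(1750) = '0000000000' + '11011010110' = 000000000011011010110 (21 bits)


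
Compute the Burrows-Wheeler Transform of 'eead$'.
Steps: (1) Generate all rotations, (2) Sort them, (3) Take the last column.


Rotations (sorted):
  0: $eead -> last char: d
  1: ad$ee -> last char: e
  2: d$eea -> last char: a
  3: ead$e -> last char: e
  4: eead$ -> last char: $


BWT = deae$


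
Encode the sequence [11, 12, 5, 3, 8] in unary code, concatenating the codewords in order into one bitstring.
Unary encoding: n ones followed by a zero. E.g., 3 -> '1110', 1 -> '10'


Encode each number as n ones followed by a terminating 0:
  11 -> 111111111110 (12 bits)
  12 -> 1111111111110 (13 bits)
  5 -> 111110 (6 bits)
  3 -> 1110 (4 bits)
  8 -> 111111110 (9 bits)
Total length = 12 + 13 + 6 + 4 + 9 = 44 bits.

Unary([11, 12, 5, 3, 8]) = 11111111111011111111111101111101110111111110 (44 bits)


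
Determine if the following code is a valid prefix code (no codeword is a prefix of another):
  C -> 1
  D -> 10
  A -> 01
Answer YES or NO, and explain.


Checking each pair (does one codeword prefix another?):
  C='1' vs D='10': prefix -- VIOLATION

NO -- this is NOT a valid prefix code. C (1) is a prefix of D (10).


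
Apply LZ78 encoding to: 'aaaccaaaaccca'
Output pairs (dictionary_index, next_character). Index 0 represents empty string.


LZ78 encoding steps:
Dictionary: {0: ''}
Step 1: w='' (idx 0), next='a' -> output (0, 'a'), add 'a' as idx 1
Step 2: w='a' (idx 1), next='a' -> output (1, 'a'), add 'aa' as idx 2
Step 3: w='' (idx 0), next='c' -> output (0, 'c'), add 'c' as idx 3
Step 4: w='c' (idx 3), next='a' -> output (3, 'a'), add 'ca' as idx 4
Step 5: w='aa' (idx 2), next='a' -> output (2, 'a'), add 'aaa' as idx 5
Step 6: w='c' (idx 3), next='c' -> output (3, 'c'), add 'cc' as idx 6
Step 7: w='ca' (idx 4), end of input -> output (4, '')


Encoded: [(0, 'a'), (1, 'a'), (0, 'c'), (3, 'a'), (2, 'a'), (3, 'c'), (4, '')]


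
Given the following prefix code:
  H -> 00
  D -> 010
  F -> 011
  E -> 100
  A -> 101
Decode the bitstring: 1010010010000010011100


Decoding step by step:
Bits 101 -> A
Bits 00 -> H
Bits 100 -> E
Bits 100 -> E
Bits 00 -> H
Bits 010 -> D
Bits 011 -> F
Bits 100 -> E


Decoded message: AHEEHDFE


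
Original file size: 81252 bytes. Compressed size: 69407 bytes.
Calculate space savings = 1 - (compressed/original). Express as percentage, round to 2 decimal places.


ratio = compressed/original = 69407/81252 = 0.854219
savings = 1 - ratio = 1 - 0.854219 = 0.145781
as a percentage: 0.145781 * 100 = 14.58%

Space savings = 1 - 69407/81252 = 14.58%


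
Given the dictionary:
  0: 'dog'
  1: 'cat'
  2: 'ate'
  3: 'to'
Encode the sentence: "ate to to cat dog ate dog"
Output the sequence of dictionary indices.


Look up each word in the dictionary:
  'ate' -> 2
  'to' -> 3
  'to' -> 3
  'cat' -> 1
  'dog' -> 0
  'ate' -> 2
  'dog' -> 0

Encoded: [2, 3, 3, 1, 0, 2, 0]


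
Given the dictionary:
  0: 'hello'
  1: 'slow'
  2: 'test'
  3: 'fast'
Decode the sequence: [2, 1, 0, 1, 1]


Look up each index in the dictionary:
  2 -> 'test'
  1 -> 'slow'
  0 -> 'hello'
  1 -> 'slow'
  1 -> 'slow'

Decoded: "test slow hello slow slow"


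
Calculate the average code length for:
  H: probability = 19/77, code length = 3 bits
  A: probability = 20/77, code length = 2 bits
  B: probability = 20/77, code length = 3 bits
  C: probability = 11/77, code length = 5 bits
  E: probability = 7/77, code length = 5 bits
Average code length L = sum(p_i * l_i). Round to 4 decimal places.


Weighted contributions p_i * l_i:
  H: (19/77) * 3 = 57/77
  A: (20/77) * 2 = 40/77
  B: (20/77) * 3 = 60/77
  C: (11/77) * 5 = 55/77
  E: (7/77) * 5 = 35/77
Sum = (57 + 40 + 60 + 55 + 35)/77 = 247/77

L = 247/77 = 3.2078 bits/symbol


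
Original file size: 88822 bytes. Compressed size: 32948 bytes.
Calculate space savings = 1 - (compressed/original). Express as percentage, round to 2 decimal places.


ratio = compressed/original = 32948/88822 = 0.370944
savings = 1 - ratio = 1 - 0.370944 = 0.629056
as a percentage: 0.629056 * 100 = 62.91%

Space savings = 1 - 32948/88822 = 62.91%


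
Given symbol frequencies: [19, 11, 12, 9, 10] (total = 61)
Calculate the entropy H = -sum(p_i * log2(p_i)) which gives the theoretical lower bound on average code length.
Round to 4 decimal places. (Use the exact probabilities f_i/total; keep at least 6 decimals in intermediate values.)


Per-symbol terms -p_i * log2(p_i) with p_i = f_i/61:
  p = 19/61 = 0.311475: log2(p) = -1.682810, -p*log2(p) = 0.524154
  p = 11/61 = 0.180328: log2(p) = -2.471306, -p*log2(p) = 0.445645
  p = 12/61 = 0.196721: log2(p) = -2.345775, -p*log2(p) = 0.461464
  p = 9/61 = 0.147541: log2(p) = -2.760812, -p*log2(p) = 0.407333
  p = 10/61 = 0.163934: log2(p) = -2.608809, -p*log2(p) = 0.427674
H = 0.524154 + 0.445645 + 0.461464 + 0.407333 + 0.427674 = 2.266270

H = 2.2663 bits/symbol


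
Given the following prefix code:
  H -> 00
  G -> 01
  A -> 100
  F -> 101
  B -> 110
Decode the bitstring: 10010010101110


Decoding step by step:
Bits 100 -> A
Bits 100 -> A
Bits 101 -> F
Bits 01 -> G
Bits 110 -> B


Decoded message: AAFGB


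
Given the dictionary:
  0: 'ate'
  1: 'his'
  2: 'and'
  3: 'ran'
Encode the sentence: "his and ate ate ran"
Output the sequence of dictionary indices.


Look up each word in the dictionary:
  'his' -> 1
  'and' -> 2
  'ate' -> 0
  'ate' -> 0
  'ran' -> 3

Encoded: [1, 2, 0, 0, 3]


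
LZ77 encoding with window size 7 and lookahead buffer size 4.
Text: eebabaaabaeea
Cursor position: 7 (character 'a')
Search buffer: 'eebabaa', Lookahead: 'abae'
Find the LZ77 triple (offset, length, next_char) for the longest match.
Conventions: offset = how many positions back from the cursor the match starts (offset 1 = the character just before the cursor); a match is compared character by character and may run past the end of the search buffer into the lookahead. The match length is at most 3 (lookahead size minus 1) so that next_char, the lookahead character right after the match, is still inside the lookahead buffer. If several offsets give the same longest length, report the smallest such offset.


Try each offset into the search buffer:
  offset=1 (pos 6, char 'a'): match length 1
  offset=2 (pos 5, char 'a'): match length 1
  offset=3 (pos 4, char 'b'): match length 0
  offset=4 (pos 3, char 'a'): match length 3
  offset=5 (pos 2, char 'b'): match length 0
  offset=6 (pos 1, char 'e'): match length 0
  offset=7 (pos 0, char 'e'): match length 0
Longest match has length 3 at offset 4.
next_char = character at position 7 + 3 = 10 -> 'e'

Best match: offset=4, length=3 (matching 'aba' starting at position 3)
LZ77 triple: (4, 3, 'e')


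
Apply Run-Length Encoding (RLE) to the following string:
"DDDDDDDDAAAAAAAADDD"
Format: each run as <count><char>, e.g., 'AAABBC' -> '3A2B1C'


Scanning runs left to right:
  i=0: run of 'D' x 8 -> '8D'
  i=8: run of 'A' x 8 -> '8A'
  i=16: run of 'D' x 3 -> '3D'

RLE = 8D8A3D


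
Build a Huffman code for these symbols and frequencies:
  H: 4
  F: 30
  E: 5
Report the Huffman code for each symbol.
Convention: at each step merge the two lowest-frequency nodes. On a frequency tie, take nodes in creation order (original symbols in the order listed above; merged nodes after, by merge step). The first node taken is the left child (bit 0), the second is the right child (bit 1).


Huffman tree construction:
Step 1: Merge H(4) + E(5) = 9
Step 2: Merge (H+E)(9) + F(30) = 39
Read each symbol's code off the tree from the root (left child = 0, right child = 1).

Codes:
  H: 00 (length 2)
  F: 1 (length 1)
  E: 01 (length 2)
Average code length: 48/39 = 1.2308 bits/symbol


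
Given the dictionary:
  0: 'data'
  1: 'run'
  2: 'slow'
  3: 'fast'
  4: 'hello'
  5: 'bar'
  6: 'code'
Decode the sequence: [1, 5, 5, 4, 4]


Look up each index in the dictionary:
  1 -> 'run'
  5 -> 'bar'
  5 -> 'bar'
  4 -> 'hello'
  4 -> 'hello'

Decoded: "run bar bar hello hello"


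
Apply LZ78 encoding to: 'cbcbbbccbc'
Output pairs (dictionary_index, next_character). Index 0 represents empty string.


LZ78 encoding steps:
Dictionary: {0: ''}
Step 1: w='' (idx 0), next='c' -> output (0, 'c'), add 'c' as idx 1
Step 2: w='' (idx 0), next='b' -> output (0, 'b'), add 'b' as idx 2
Step 3: w='c' (idx 1), next='b' -> output (1, 'b'), add 'cb' as idx 3
Step 4: w='b' (idx 2), next='b' -> output (2, 'b'), add 'bb' as idx 4
Step 5: w='c' (idx 1), next='c' -> output (1, 'c'), add 'cc' as idx 5
Step 6: w='b' (idx 2), next='c' -> output (2, 'c'), add 'bc' as idx 6


Encoded: [(0, 'c'), (0, 'b'), (1, 'b'), (2, 'b'), (1, 'c'), (2, 'c')]


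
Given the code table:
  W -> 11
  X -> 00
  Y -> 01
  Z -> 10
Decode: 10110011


Decoding:
10 -> Z
11 -> W
00 -> X
11 -> W


Result: ZWXW


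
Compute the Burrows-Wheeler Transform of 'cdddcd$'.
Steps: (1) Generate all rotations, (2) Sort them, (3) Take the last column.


Rotations (sorted):
  0: $cdddcd -> last char: d
  1: cd$cddd -> last char: d
  2: cdddcd$ -> last char: $
  3: d$cdddc -> last char: c
  4: dcd$cdd -> last char: d
  5: ddcd$cd -> last char: d
  6: dddcd$c -> last char: c


BWT = dd$cddc


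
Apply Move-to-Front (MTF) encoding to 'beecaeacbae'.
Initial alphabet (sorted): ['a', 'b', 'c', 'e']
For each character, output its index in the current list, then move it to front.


MTF encoding:
'b': index 1 in ['a', 'b', 'c', 'e'] -> ['b', 'a', 'c', 'e']
'e': index 3 in ['b', 'a', 'c', 'e'] -> ['e', 'b', 'a', 'c']
'e': index 0 in ['e', 'b', 'a', 'c'] -> ['e', 'b', 'a', 'c']
'c': index 3 in ['e', 'b', 'a', 'c'] -> ['c', 'e', 'b', 'a']
'a': index 3 in ['c', 'e', 'b', 'a'] -> ['a', 'c', 'e', 'b']
'e': index 2 in ['a', 'c', 'e', 'b'] -> ['e', 'a', 'c', 'b']
'a': index 1 in ['e', 'a', 'c', 'b'] -> ['a', 'e', 'c', 'b']
'c': index 2 in ['a', 'e', 'c', 'b'] -> ['c', 'a', 'e', 'b']
'b': index 3 in ['c', 'a', 'e', 'b'] -> ['b', 'c', 'a', 'e']
'a': index 2 in ['b', 'c', 'a', 'e'] -> ['a', 'b', 'c', 'e']
'e': index 3 in ['a', 'b', 'c', 'e'] -> ['e', 'a', 'b', 'c']


Output: [1, 3, 0, 3, 3, 2, 1, 2, 3, 2, 3]


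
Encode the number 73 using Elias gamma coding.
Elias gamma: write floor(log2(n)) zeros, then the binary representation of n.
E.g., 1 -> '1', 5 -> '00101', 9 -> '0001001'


num_bits = floor(log2(73)) + 1 = 7
leading_zeros = num_bits - 1 = 6
binary(73) = 1001001

Elias gamma(73) = '000000' + '1001001' = 0000001001001 (13 bits)


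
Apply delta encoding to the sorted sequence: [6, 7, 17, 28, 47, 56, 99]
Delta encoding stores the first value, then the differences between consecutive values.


First value: 6
Deltas:
  7 - 6 = 1
  17 - 7 = 10
  28 - 17 = 11
  47 - 28 = 19
  56 - 47 = 9
  99 - 56 = 43


Delta encoded: [6, 1, 10, 11, 19, 9, 43]


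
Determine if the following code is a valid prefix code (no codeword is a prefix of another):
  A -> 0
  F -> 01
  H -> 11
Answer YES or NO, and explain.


Checking each pair (does one codeword prefix another?):
  A='0' vs F='01': prefix -- VIOLATION

NO -- this is NOT a valid prefix code. A (0) is a prefix of F (01).


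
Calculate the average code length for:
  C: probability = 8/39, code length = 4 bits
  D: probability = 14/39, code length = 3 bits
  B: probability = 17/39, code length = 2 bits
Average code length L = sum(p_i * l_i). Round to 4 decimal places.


Weighted contributions p_i * l_i:
  C: (8/39) * 4 = 32/39
  D: (14/39) * 3 = 42/39
  B: (17/39) * 2 = 34/39
Sum = (32 + 42 + 34)/39 = 108/39

L = 108/39 = 2.7692 bits/symbol


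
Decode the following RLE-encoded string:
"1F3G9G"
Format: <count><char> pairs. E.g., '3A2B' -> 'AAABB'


Expanding each <count><char> pair:
  1F -> 'F'
  3G -> 'GGG'
  9G -> 'GGGGGGGGG'

Decoded = FGGGGGGGGGGGG


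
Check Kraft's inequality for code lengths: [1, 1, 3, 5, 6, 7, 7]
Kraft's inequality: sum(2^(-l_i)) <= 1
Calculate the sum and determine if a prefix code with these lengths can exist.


Sum = 2^(-1) + 2^(-1) + 2^(-3) + 2^(-5) + 2^(-6) + 2^(-7) + 2^(-7)
    = 0.5 + 0.5 + 0.125 + 0.03125 + 0.015625 + 0.0078125 + 0.0078125
    = 152/128 = 1.1875
Since 1.1875 > 1, Kraft's inequality is NOT satisfied.
A prefix code with these lengths CANNOT exist.

Kraft sum = 1.1875. Not satisfied.


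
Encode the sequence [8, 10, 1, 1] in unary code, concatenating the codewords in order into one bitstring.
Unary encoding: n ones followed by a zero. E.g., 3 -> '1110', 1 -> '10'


Encode each number as n ones followed by a terminating 0:
  8 -> 111111110 (9 bits)
  10 -> 11111111110 (11 bits)
  1 -> 10 (2 bits)
  1 -> 10 (2 bits)
Total length = 9 + 11 + 2 + 2 = 24 bits.

Unary([8, 10, 1, 1]) = 111111110111111111101010 (24 bits)


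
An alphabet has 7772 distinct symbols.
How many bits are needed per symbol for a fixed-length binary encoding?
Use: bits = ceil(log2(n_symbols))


log2(7772) = 12.9241
Bracket: 2^12 = 4096 < 7772 <= 2^13 = 8192
So ceil(log2(7772)) = 13

bits = ceil(log2(7772)) = ceil(12.9241) = 13 bits


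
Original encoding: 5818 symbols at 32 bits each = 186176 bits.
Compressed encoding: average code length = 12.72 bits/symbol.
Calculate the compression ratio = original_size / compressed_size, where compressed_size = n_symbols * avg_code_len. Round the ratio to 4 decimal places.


original_size = n_symbols * orig_bits = 5818 * 32 = 186176 bits
compressed_size = n_symbols * avg_code_len = 5818 * 12.72 = 74004.96 bits
ratio = original_size / compressed_size = 186176 / 74004.96 = 2.5157

Compression ratio = 2.5157


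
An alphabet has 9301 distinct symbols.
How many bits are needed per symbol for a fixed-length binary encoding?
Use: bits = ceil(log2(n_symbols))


log2(9301) = 13.1832
Bracket: 2^13 = 8192 < 9301 <= 2^14 = 16384
So ceil(log2(9301)) = 14

bits = ceil(log2(9301)) = ceil(13.1832) = 14 bits


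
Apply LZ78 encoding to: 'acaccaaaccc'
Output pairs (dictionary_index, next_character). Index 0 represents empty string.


LZ78 encoding steps:
Dictionary: {0: ''}
Step 1: w='' (idx 0), next='a' -> output (0, 'a'), add 'a' as idx 1
Step 2: w='' (idx 0), next='c' -> output (0, 'c'), add 'c' as idx 2
Step 3: w='a' (idx 1), next='c' -> output (1, 'c'), add 'ac' as idx 3
Step 4: w='c' (idx 2), next='a' -> output (2, 'a'), add 'ca' as idx 4
Step 5: w='a' (idx 1), next='a' -> output (1, 'a'), add 'aa' as idx 5
Step 6: w='c' (idx 2), next='c' -> output (2, 'c'), add 'cc' as idx 6
Step 7: w='c' (idx 2), end of input -> output (2, '')


Encoded: [(0, 'a'), (0, 'c'), (1, 'c'), (2, 'a'), (1, 'a'), (2, 'c'), (2, '')]


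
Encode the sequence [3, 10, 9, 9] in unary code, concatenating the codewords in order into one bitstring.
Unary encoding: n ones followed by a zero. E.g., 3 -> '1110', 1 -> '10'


Encode each number as n ones followed by a terminating 0:
  3 -> 1110 (4 bits)
  10 -> 11111111110 (11 bits)
  9 -> 1111111110 (10 bits)
  9 -> 1111111110 (10 bits)
Total length = 4 + 11 + 10 + 10 = 35 bits.

Unary([3, 10, 9, 9]) = 11101111111111011111111101111111110 (35 bits)


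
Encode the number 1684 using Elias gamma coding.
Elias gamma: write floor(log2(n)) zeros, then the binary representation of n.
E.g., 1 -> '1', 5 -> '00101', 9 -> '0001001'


num_bits = floor(log2(1684)) + 1 = 11
leading_zeros = num_bits - 1 = 10
binary(1684) = 11010010100

Elias gamma(1684) = '0000000000' + '11010010100' = 000000000011010010100 (21 bits)


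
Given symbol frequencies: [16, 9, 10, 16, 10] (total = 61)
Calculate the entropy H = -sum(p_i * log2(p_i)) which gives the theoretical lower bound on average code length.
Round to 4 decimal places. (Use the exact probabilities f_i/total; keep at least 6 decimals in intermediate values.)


Per-symbol terms -p_i * log2(p_i) with p_i = f_i/61:
  p = 16/61 = 0.262295: log2(p) = -1.930737, -p*log2(p) = 0.506423
  p = 9/61 = 0.147541: log2(p) = -2.760812, -p*log2(p) = 0.407333
  p = 10/61 = 0.163934: log2(p) = -2.608809, -p*log2(p) = 0.427674
  p = 16/61 = 0.262295: log2(p) = -1.930737, -p*log2(p) = 0.506423
  p = 10/61 = 0.163934: log2(p) = -2.608809, -p*log2(p) = 0.427674
H = 0.506423 + 0.407333 + 0.427674 + 0.506423 + 0.427674 = 2.275527

H = 2.2755 bits/symbol
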